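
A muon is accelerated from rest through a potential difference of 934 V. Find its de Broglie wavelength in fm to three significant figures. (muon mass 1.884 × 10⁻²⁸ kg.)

KE = eV = 1.602 × 10⁻¹⁹ × 934.0 = 1.496 × 10⁻¹⁶ J.
p = √(2mKE) = √(2 × 1.884 × 10⁻²⁸ × 1.496 × 10⁻¹⁶) = 2.374 × 10⁻²² kg·m/s.
λ = h/p = 6.626 × 10⁻³⁴ / 2.374 × 10⁻²² = 2.79 × 10⁻¹² m = 2790 fm.

λ = 2790 fm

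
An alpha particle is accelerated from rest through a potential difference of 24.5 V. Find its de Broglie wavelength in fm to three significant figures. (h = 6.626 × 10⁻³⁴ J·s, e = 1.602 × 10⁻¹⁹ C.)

λ = 2050 fm

KE = 2eV = 2 × 1.602 × 10⁻¹⁹ × 24.50 = 7.850 × 10⁻¹⁸ J.
p = √(2mKE) = √(2 × 6.645 × 10⁻²⁷ × 7.850 × 10⁻¹⁸) = 3.230 × 10⁻²² kg·m/s.
λ = h/p = 6.626 × 10⁻³⁴ / 3.230 × 10⁻²² = 2.05 × 10⁻¹² m = 2050 fm.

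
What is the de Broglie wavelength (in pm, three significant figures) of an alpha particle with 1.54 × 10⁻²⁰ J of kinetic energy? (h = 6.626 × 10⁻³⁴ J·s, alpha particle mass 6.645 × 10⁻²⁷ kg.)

λ = 46.3 pm

p = √(2mKE) = √(2 × 6.645 × 10⁻²⁷ × 1.540 × 10⁻²⁰) = 1.431 × 10⁻²³ kg·m/s.
λ = h/p = 6.626 × 10⁻³⁴ / 1.431 × 10⁻²³ = 4.63 × 10⁻¹¹ m = 46.3 pm.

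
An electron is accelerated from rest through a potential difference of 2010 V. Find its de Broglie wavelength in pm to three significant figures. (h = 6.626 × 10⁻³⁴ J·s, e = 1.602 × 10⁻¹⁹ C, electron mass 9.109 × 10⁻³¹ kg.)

KE = eV = 1.602 × 10⁻¹⁹ × 2010 = 3.220 × 10⁻¹⁶ J.
p = √(2mKE) = √(2 × 9.109 × 10⁻³¹ × 3.220 × 10⁻¹⁶) = 2.422 × 10⁻²³ kg·m/s.
λ = h/p = 6.626 × 10⁻³⁴ / 2.422 × 10⁻²³ = 2.74 × 10⁻¹¹ m = 27.4 pm.

λ = 27.4 pm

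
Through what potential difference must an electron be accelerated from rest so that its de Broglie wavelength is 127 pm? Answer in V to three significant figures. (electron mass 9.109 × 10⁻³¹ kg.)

p = h/λ = 6.626 × 10⁻³⁴ / 1.270 × 10⁻¹⁰ = 5.217 × 10⁻²⁴ kg·m/s.
KE = p²/(2m) = 1.494 × 10⁻¹⁷ J.
V = KE/e = 1.494 × 10⁻¹⁷ / (1.602 × 10⁻¹⁹) = 93.3 V.

V = 93.3 V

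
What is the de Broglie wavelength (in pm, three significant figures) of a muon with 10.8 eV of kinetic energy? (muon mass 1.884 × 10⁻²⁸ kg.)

λ = 26.0 pm

KE = 10.8 eV = 1.730 × 10⁻¹⁸ J.
p = √(2mKE) = √(2 × 1.884 × 10⁻²⁸ × 1.730 × 10⁻¹⁸) = 2.553 × 10⁻²³ kg·m/s.
λ = h/p = 6.626 × 10⁻³⁴ / 2.553 × 10⁻²³ = 2.60 × 10⁻¹¹ m = 26.0 pm.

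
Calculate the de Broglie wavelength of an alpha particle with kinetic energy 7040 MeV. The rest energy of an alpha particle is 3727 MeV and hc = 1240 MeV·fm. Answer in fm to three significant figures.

λ = 0.123 fm

Total energy E = KE + m₀c² = 7040 + 3727 = 10767 MeV.
(pc)² = E² − (m₀c²)² = (10767)² − (3727)² = 1.020 × 10⁸ MeV², so pc = 1.010 × 10⁴ MeV.
λ = hc/(pc) = 1240 MeV·fm / 1.010 × 10⁴ MeV = 0.123 fm.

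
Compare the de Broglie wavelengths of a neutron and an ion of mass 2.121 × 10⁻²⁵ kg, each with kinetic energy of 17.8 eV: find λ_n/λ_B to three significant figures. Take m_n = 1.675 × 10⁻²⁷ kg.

λ_n/λ_B = 11.3

At fixed KE, p = √(2mKE) so λ = h/p ∝ 1/√m.
λ_n/λ_B = √(m_B/m_n) = √(2.121 × 10⁻²⁵/1.675 × 10⁻²⁷) = √(126.6) = 11.3.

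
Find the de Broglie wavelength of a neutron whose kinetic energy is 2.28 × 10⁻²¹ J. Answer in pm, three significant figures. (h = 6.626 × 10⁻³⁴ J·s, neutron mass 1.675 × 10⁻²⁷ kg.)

p = √(2mKE) = √(2 × 1.675 × 10⁻²⁷ × 2.280 × 10⁻²¹) = 2.764 × 10⁻²⁴ kg·m/s.
λ = h/p = 6.626 × 10⁻³⁴ / 2.764 × 10⁻²⁴ = 2.40 × 10⁻¹⁰ m = 240 pm.

λ = 240 pm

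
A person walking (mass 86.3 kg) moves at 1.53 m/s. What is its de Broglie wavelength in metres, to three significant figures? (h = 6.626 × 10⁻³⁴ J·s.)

λ = 5.02 × 10⁻³⁶ m

p = mv = 86.3 × 1.53 = 1.320 × 10² kg·m/s.
λ = h/p = 6.626 × 10⁻³⁴ / 1.320 × 10² = 5.02 × 10⁻³⁶ m.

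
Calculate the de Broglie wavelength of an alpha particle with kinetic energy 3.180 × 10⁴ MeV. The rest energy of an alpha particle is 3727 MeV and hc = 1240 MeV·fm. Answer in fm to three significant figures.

Total energy E = KE + m₀c² = 3.180 × 10⁴ + 3727 = 35527 MeV.
(pc)² = E² − (m₀c²)² = (35527)² − (3727)² = 1.248 × 10⁹ MeV², so pc = 3.533 × 10⁴ MeV.
λ = hc/(pc) = 1240 MeV·fm / 3.533 × 10⁴ MeV = 0.0351 fm.

λ = 0.0351 fm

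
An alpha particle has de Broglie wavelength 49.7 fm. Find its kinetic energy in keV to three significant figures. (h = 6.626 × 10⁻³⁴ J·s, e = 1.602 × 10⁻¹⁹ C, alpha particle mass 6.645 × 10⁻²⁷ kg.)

KE = 83.5 keV

p = h/λ = 6.626 × 10⁻³⁴ / 4.970 × 10⁻¹⁴ = 1.333 × 10⁻²⁰ kg·m/s.
KE = p²/(2m) = (1.333 × 10⁻²⁰)² / (2 × 6.645 × 10⁻²⁷) = 1.337 × 10⁻¹⁴ J = 83.5 keV.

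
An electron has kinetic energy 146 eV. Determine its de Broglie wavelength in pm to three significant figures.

KE = 146 eV = 2.339 × 10⁻¹⁷ J.
p = √(2mKE) = √(2 × 9.109 × 10⁻³¹ × 2.339 × 10⁻¹⁷) = 6.528 × 10⁻²⁴ kg·m/s.
λ = h/p = 6.626 × 10⁻³⁴ / 6.528 × 10⁻²⁴ = 1.02 × 10⁻¹⁰ m = 102 pm.

λ = 102 pm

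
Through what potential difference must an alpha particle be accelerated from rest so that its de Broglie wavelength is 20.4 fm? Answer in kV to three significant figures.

p = h/λ = 6.626 × 10⁻³⁴ / 2.040 × 10⁻¹⁴ = 3.248 × 10⁻²⁰ kg·m/s.
KE = p²/(2m) = 7.938 × 10⁻¹⁴ J.
V = KE/2e = 7.938 × 10⁻¹⁴ / (2 × 1.602 × 10⁻¹⁹) = 248 kV.

V = 248 kV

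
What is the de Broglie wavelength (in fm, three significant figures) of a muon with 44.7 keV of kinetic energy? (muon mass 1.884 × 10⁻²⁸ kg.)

λ = 403 fm

KE = 44.7 keV = 7.161 × 10⁻¹⁵ J.
p = √(2mKE) = √(2 × 1.884 × 10⁻²⁸ × 7.161 × 10⁻¹⁵) = 1.643 × 10⁻²¹ kg·m/s.
λ = h/p = 6.626 × 10⁻³⁴ / 1.643 × 10⁻²¹ = 4.03 × 10⁻¹³ m = 403 fm.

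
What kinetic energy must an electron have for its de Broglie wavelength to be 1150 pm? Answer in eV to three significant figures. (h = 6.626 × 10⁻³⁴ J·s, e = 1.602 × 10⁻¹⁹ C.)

KE = 1.14 eV

p = h/λ = 6.626 × 10⁻³⁴ / 1.150 × 10⁻⁹ = 5.762 × 10⁻²⁵ kg·m/s.
KE = p²/(2m) = (5.762 × 10⁻²⁵)² / (2 × 9.109 × 10⁻³¹) = 1.822 × 10⁻¹⁹ J = 1.14 eV.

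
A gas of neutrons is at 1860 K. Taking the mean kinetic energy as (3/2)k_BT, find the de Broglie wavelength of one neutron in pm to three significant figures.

λ = 58.3 pm

KE = (3/2)k_BT = 1.5 × 1.381 × 10⁻²³ × 1860 = 3.853 × 10⁻²⁰ J.
p = √(2mKE) = √(2 × 1.675 × 10⁻²⁷ × 3.853 × 10⁻²⁰) = 1.136 × 10⁻²³ kg·m/s.
λ = h/p = 5.83 × 10⁻¹¹ m = 58.3 pm.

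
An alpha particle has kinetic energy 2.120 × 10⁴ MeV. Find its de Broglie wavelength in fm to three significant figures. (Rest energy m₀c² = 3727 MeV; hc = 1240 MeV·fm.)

λ = 0.0503 fm

Total energy E = KE + m₀c² = 2.120 × 10⁴ + 3727 = 24927 MeV.
(pc)² = E² − (m₀c²)² = (24927)² − (3727)² = 6.075 × 10⁸ MeV², so pc = 2.465 × 10⁴ MeV.
λ = hc/(pc) = 1240 MeV·fm / 2.465 × 10⁴ MeV = 0.0503 fm.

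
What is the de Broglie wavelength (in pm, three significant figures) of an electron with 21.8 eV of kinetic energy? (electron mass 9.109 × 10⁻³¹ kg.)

λ = 263 pm

KE = 21.8 eV = 3.492 × 10⁻¹⁸ J.
p = √(2mKE) = √(2 × 9.109 × 10⁻³¹ × 3.492 × 10⁻¹⁸) = 2.522 × 10⁻²⁴ kg·m/s.
λ = h/p = 6.626 × 10⁻³⁴ / 2.522 × 10⁻²⁴ = 2.63 × 10⁻¹⁰ m = 263 pm.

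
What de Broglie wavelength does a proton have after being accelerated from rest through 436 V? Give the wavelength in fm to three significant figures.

λ = 1370 fm

KE = eV = 1.602 × 10⁻¹⁹ × 436.0 = 6.985 × 10⁻¹⁷ J.
p = √(2mKE) = √(2 × 1.673 × 10⁻²⁷ × 6.985 × 10⁻¹⁷) = 4.834 × 10⁻²² kg·m/s.
λ = h/p = 6.626 × 10⁻³⁴ / 4.834 × 10⁻²² = 1.37 × 10⁻¹² m = 1370 fm.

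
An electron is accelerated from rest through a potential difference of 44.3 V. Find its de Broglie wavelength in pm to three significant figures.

KE = eV = 1.602 × 10⁻¹⁹ × 44.30 = 7.097 × 10⁻¹⁸ J.
p = √(2mKE) = √(2 × 9.109 × 10⁻³¹ × 7.097 × 10⁻¹⁸) = 3.596 × 10⁻²⁴ kg·m/s.
λ = h/p = 6.626 × 10⁻³⁴ / 3.596 × 10⁻²⁴ = 1.84 × 10⁻¹⁰ m = 184 pm.

λ = 184 pm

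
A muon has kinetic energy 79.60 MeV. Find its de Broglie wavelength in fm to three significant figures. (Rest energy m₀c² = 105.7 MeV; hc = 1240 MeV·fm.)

λ = 8.15 fm

Total energy E = KE + m₀c² = 79.60 + 105.7 = 185.30 MeV.
(pc)² = E² − (m₀c²)² = (185.30)² − (105.7)² = 2.316 × 10⁴ MeV², so pc = 152.2 MeV.
λ = hc/(pc) = 1240 MeV·fm / 152.2 MeV = 8.15 fm.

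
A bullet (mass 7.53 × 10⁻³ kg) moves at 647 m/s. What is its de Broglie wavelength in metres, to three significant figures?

λ = 1.36 × 10⁻³⁴ m

p = mv = 7.53 × 10⁻³ × 647 = 4.872 kg·m/s.
λ = h/p = 6.626 × 10⁻³⁴ / 4.872 = 1.36 × 10⁻³⁴ m.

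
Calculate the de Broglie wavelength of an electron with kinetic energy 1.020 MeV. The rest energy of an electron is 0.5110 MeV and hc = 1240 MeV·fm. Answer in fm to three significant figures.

Total energy E = KE + m₀c² = 1.020 + 0.5110 = 1.5310 MeV.
(pc)² = E² − (m₀c²)² = (1.5310)² − (0.5110)² = 2.083 MeV², so pc = 1.443 MeV.
λ = hc/(pc) = 1240 MeV·fm / 1.443 MeV = 859 fm.

λ = 859 fm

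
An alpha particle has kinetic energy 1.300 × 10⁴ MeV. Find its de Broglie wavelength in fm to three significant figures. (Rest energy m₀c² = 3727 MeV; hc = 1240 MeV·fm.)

λ = 0.0760 fm

Total energy E = KE + m₀c² = 1.300 × 10⁴ + 3727 = 16727 MeV.
(pc)² = E² − (m₀c²)² = (16727)² − (3727)² = 2.659 × 10⁸ MeV², so pc = 1.631 × 10⁴ MeV.
λ = hc/(pc) = 1240 MeV·fm / 1.631 × 10⁴ MeV = 0.0760 fm.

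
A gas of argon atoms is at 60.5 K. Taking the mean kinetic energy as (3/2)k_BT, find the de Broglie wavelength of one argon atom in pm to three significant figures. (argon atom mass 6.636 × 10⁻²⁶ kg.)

KE = (3/2)k_BT = 1.5 × 1.381 × 10⁻²³ × 60.5 = 1.253 × 10⁻²¹ J.
p = √(2mKE) = √(2 × 6.636 × 10⁻²⁶ × 1.253 × 10⁻²¹) = 1.290 × 10⁻²³ kg·m/s.
λ = h/p = 5.14 × 10⁻¹¹ m = 51.4 pm.

λ = 51.4 pm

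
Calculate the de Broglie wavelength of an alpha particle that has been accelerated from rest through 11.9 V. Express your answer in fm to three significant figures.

λ = 2940 fm

KE = 2eV = 2 × 1.602 × 10⁻¹⁹ × 11.90 = 3.813 × 10⁻¹⁸ J.
p = √(2mKE) = √(2 × 6.645 × 10⁻²⁷ × 3.813 × 10⁻¹⁸) = 2.251 × 10⁻²² kg·m/s.
λ = h/p = 6.626 × 10⁻³⁴ / 2.251 × 10⁻²² = 2.94 × 10⁻¹² m = 2940 fm.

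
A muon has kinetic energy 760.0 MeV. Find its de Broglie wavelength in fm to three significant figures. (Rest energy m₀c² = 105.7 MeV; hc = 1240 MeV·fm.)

λ = 1.44 fm

Total energy E = KE + m₀c² = 760.0 + 105.7 = 865.7 MeV.
(pc)² = E² − (m₀c²)² = (865.7)² − (105.7)² = 7.383 × 10⁵ MeV², so pc = 859.2 MeV.
λ = hc/(pc) = 1240 MeV·fm / 859.2 MeV = 1.44 fm.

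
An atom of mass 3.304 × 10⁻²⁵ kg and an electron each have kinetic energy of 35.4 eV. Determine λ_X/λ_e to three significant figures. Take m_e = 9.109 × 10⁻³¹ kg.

λ_X/λ_e = 1.66 × 10⁻³

At fixed KE, p = √(2mKE) so λ = h/p ∝ 1/√m.
λ_X/λ_e = √(m_e/m_X) = √(9.109 × 10⁻³¹/3.304 × 10⁻²⁵) = √(2.757 × 10⁻⁶) = 1.66 × 10⁻³.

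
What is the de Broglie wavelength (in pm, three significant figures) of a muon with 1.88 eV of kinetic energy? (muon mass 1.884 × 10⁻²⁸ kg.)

KE = 1.88 eV = 3.012 × 10⁻¹⁹ J.
p = √(2mKE) = √(2 × 1.884 × 10⁻²⁸ × 3.012 × 10⁻¹⁹) = 1.065 × 10⁻²³ kg·m/s.
λ = h/p = 6.626 × 10⁻³⁴ / 1.065 × 10⁻²³ = 6.22 × 10⁻¹¹ m = 62.2 pm.

λ = 62.2 pm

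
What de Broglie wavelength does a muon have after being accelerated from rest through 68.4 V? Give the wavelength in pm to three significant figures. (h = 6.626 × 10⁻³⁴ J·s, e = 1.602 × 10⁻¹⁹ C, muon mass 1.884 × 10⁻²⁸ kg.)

λ = 10.3 pm

KE = eV = 1.602 × 10⁻¹⁹ × 68.40 = 1.096 × 10⁻¹⁷ J.
p = √(2mKE) = √(2 × 1.884 × 10⁻²⁸ × 1.096 × 10⁻¹⁷) = 6.426 × 10⁻²³ kg·m/s.
λ = h/p = 6.626 × 10⁻³⁴ / 6.426 × 10⁻²³ = 1.03 × 10⁻¹¹ m = 10.3 pm.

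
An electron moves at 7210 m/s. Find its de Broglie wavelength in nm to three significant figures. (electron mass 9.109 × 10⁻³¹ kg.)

p = mv = 9.109 × 10⁻³¹ × 7210 = 6.568 × 10⁻²⁷ kg·m/s.
λ = h/p = 6.626 × 10⁻³⁴ / 6.568 × 10⁻²⁷ = 1.01 × 10⁻⁷ m = 101 nm.

λ = 101 nm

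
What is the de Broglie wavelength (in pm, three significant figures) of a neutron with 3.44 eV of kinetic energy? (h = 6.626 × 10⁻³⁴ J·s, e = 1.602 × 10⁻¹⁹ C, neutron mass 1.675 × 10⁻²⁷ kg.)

λ = 15.4 pm

KE = 3.44 eV = 5.511 × 10⁻¹⁹ J.
p = √(2mKE) = √(2 × 1.675 × 10⁻²⁷ × 5.511 × 10⁻¹⁹) = 4.297 × 10⁻²³ kg·m/s.
λ = h/p = 6.626 × 10⁻³⁴ / 4.297 × 10⁻²³ = 1.54 × 10⁻¹¹ m = 15.4 pm.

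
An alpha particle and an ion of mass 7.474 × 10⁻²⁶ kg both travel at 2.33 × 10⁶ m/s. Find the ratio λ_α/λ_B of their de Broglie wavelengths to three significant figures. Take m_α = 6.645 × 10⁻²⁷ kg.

λ_α/λ_B = 11.2

At fixed v, p = mv so λ = h/(mv) ∝ 1/m.
λ_α/λ_B = m_B/m_α = 7.474 × 10⁻²⁶/6.645 × 10⁻²⁷ = 11.2.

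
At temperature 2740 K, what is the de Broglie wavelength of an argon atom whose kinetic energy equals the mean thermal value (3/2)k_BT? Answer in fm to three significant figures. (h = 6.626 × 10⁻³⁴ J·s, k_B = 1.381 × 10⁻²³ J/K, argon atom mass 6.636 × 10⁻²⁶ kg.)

λ = 7630 fm

KE = (3/2)k_BT = 1.5 × 1.381 × 10⁻²³ × 2740 = 5.676 × 10⁻²⁰ J.
p = √(2mKE) = √(2 × 6.636 × 10⁻²⁶ × 5.676 × 10⁻²⁰) = 8.679 × 10⁻²³ kg·m/s.
λ = h/p = 7.63 × 10⁻¹² m = 7630 fm.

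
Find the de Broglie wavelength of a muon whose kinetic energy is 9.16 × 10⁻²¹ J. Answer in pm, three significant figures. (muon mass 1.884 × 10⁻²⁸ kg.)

p = √(2mKE) = √(2 × 1.884 × 10⁻²⁸ × 9.160 × 10⁻²¹) = 1.858 × 10⁻²⁴ kg·m/s.
λ = h/p = 6.626 × 10⁻³⁴ / 1.858 × 10⁻²⁴ = 3.57 × 10⁻¹⁰ m = 357 pm.

λ = 357 pm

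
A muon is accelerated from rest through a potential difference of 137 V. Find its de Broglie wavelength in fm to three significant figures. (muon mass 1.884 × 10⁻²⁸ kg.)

λ = 7290 fm

KE = eV = 1.602 × 10⁻¹⁹ × 137.0 = 2.195 × 10⁻¹⁷ J.
p = √(2mKE) = √(2 × 1.884 × 10⁻²⁸ × 2.195 × 10⁻¹⁷) = 9.094 × 10⁻²³ kg·m/s.
λ = h/p = 6.626 × 10⁻³⁴ / 9.094 × 10⁻²³ = 7.29 × 10⁻¹² m = 7290 fm.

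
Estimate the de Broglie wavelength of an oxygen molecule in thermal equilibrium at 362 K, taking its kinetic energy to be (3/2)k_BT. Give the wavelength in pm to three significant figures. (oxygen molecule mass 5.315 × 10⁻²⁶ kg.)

KE = (3/2)k_BT = 1.5 × 1.381 × 10⁻²³ × 362 = 7.499 × 10⁻²¹ J.
p = √(2mKE) = √(2 × 5.315 × 10⁻²⁶ × 7.499 × 10⁻²¹) = 2.823 × 10⁻²³ kg·m/s.
λ = h/p = 2.35 × 10⁻¹¹ m = 23.5 pm.

λ = 23.5 pm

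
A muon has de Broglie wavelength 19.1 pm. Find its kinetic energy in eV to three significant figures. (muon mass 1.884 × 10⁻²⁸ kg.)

KE = 19.9 eV

p = h/λ = 6.626 × 10⁻³⁴ / 1.910 × 10⁻¹¹ = 3.469 × 10⁻²³ kg·m/s.
KE = p²/(2m) = (3.469 × 10⁻²³)² / (2 × 1.884 × 10⁻²⁸) = 3.194 × 10⁻¹⁸ J = 19.9 eV.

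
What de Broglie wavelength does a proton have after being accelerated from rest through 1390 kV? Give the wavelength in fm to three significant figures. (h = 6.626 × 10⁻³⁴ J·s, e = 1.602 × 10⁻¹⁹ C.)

λ = 24.3 fm

KE = eV = 1.602 × 10⁻¹⁹ × 1.390 × 10⁶ = 2.227 × 10⁻¹³ J.
p = √(2mKE) = √(2 × 1.673 × 10⁻²⁷ × 2.227 × 10⁻¹³) = 2.730 × 10⁻²⁰ kg·m/s.
λ = h/p = 6.626 × 10⁻³⁴ / 2.730 × 10⁻²⁰ = 2.43 × 10⁻¹⁴ m = 24.3 fm.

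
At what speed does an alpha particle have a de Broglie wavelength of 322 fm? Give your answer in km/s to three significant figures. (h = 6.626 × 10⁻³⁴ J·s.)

v = 310 km/s

p = h/λ = 6.626 × 10⁻³⁴ / 3.220 × 10⁻¹³ = 2.058 × 10⁻²¹ kg·m/s.
v = p/m = 2.058 × 10⁻²¹ / 6.645 × 10⁻²⁷ = 3.10 × 10⁵ m/s = 310 km/s.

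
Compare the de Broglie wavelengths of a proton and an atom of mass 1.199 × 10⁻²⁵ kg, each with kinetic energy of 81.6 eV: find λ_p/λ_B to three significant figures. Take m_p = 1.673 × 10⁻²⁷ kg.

At fixed KE, p = √(2mKE) so λ = h/p ∝ 1/√m.
λ_p/λ_B = √(m_B/m_p) = √(1.199 × 10⁻²⁵/1.673 × 10⁻²⁷) = √(71.67) = 8.47.

λ_p/λ_B = 8.47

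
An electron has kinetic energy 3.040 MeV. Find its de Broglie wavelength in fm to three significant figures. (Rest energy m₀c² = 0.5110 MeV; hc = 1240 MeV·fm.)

Total energy E = KE + m₀c² = 3.040 + 0.5110 = 3.5510 MeV.
(pc)² = E² − (m₀c²)² = (3.5510)² − (0.5110)² = 12.35 MeV², so pc = 3.514 MeV.
λ = hc/(pc) = 1240 MeV·fm / 3.514 MeV = 353 fm.

λ = 353 fm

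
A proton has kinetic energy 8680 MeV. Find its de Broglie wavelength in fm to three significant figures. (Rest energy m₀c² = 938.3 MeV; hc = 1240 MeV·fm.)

λ = 0.130 fm

Total energy E = KE + m₀c² = 8680 + 938.3 = 9618.3 MeV.
(pc)² = E² − (m₀c²)² = (9618.3)² − (938.3)² = 9.163 × 10⁷ MeV², so pc = 9572 MeV.
λ = hc/(pc) = 1240 MeV·fm / 9572 MeV = 0.130 fm.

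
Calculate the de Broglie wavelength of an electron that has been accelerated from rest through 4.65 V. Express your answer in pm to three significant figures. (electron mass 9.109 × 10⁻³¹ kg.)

λ = 569 pm

KE = eV = 1.602 × 10⁻¹⁹ × 4.650 = 7.449 × 10⁻¹⁹ J.
p = √(2mKE) = √(2 × 9.109 × 10⁻³¹ × 7.449 × 10⁻¹⁹) = 1.165 × 10⁻²⁴ kg·m/s.
λ = h/p = 6.626 × 10⁻³⁴ / 1.165 × 10⁻²⁴ = 5.69 × 10⁻¹⁰ m = 569 pm.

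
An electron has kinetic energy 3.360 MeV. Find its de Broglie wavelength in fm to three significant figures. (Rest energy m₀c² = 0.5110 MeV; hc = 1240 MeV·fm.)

Total energy E = KE + m₀c² = 3.360 + 0.5110 = 3.8710 MeV.
(pc)² = E² − (m₀c²)² = (3.8710)² − (0.5110)² = 14.72 MeV², so pc = 3.837 MeV.
λ = hc/(pc) = 1240 MeV·fm / 3.837 MeV = 323 fm.

λ = 323 fm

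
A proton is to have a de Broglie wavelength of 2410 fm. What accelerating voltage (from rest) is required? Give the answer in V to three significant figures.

V = 141 V

p = h/λ = 6.626 × 10⁻³⁴ / 2.410 × 10⁻¹² = 2.749 × 10⁻²² kg·m/s.
KE = p²/(2m) = 2.259 × 10⁻¹⁷ J.
V = KE/e = 2.259 × 10⁻¹⁷ / (1.602 × 10⁻¹⁹) = 141 V.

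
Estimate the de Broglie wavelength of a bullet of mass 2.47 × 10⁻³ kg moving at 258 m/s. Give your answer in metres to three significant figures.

λ = 1.04 × 10⁻³³ m

p = mv = 2.47 × 10⁻³ × 258 = 6.373 × 10⁻¹ kg·m/s.
λ = h/p = 6.626 × 10⁻³⁴ / 6.373 × 10⁻¹ = 1.04 × 10⁻³³ m.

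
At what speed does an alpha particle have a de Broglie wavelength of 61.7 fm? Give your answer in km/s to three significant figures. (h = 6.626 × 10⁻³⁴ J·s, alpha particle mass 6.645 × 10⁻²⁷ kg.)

p = h/λ = 6.626 × 10⁻³⁴ / 6.170 × 10⁻¹⁴ = 1.074 × 10⁻²⁰ kg·m/s.
v = p/m = 1.074 × 10⁻²⁰ / 6.645 × 10⁻²⁷ = 1.62 × 10⁶ m/s = 1620 km/s.

v = 1620 km/s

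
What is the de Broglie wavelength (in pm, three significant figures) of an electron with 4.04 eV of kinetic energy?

KE = 4.04 eV = 6.472 × 10⁻¹⁹ J.
p = √(2mKE) = √(2 × 9.109 × 10⁻³¹ × 6.472 × 10⁻¹⁹) = 1.086 × 10⁻²⁴ kg·m/s.
λ = h/p = 6.626 × 10⁻³⁴ / 1.086 × 10⁻²⁴ = 6.10 × 10⁻¹⁰ m = 610 pm.

λ = 610 pm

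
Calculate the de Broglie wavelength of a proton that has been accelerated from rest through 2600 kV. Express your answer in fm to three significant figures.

λ = 17.7 fm

KE = eV = 1.602 × 10⁻¹⁹ × 2.600 × 10⁶ = 4.165 × 10⁻¹³ J.
p = √(2mKE) = √(2 × 1.673 × 10⁻²⁷ × 4.165 × 10⁻¹³) = 3.733 × 10⁻²⁰ kg·m/s.
λ = h/p = 6.626 × 10⁻³⁴ / 3.733 × 10⁻²⁰ = 1.77 × 10⁻¹⁴ m = 17.7 fm.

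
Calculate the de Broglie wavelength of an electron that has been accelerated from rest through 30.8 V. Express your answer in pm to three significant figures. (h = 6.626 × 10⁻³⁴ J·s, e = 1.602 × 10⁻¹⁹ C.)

λ = 221 pm

KE = eV = 1.602 × 10⁻¹⁹ × 30.80 = 4.934 × 10⁻¹⁸ J.
p = √(2mKE) = √(2 × 9.109 × 10⁻³¹ × 4.934 × 10⁻¹⁸) = 2.998 × 10⁻²⁴ kg·m/s.
λ = h/p = 6.626 × 10⁻³⁴ / 2.998 × 10⁻²⁴ = 2.21 × 10⁻¹⁰ m = 221 pm.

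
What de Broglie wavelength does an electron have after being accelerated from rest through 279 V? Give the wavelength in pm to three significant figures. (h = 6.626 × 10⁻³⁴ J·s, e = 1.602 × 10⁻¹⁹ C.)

λ = 73.4 pm

KE = eV = 1.602 × 10⁻¹⁹ × 279.0 = 4.470 × 10⁻¹⁷ J.
p = √(2mKE) = √(2 × 9.109 × 10⁻³¹ × 4.470 × 10⁻¹⁷) = 9.024 × 10⁻²⁴ kg·m/s.
λ = h/p = 6.626 × 10⁻³⁴ / 9.024 × 10⁻²⁴ = 7.34 × 10⁻¹¹ m = 73.4 pm.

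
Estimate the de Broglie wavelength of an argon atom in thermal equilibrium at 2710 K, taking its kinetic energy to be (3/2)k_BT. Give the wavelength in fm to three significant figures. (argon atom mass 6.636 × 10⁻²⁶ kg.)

KE = (3/2)k_BT = 1.5 × 1.381 × 10⁻²³ × 2710 = 5.614 × 10⁻²⁰ J.
p = √(2mKE) = √(2 × 6.636 × 10⁻²⁶ × 5.614 × 10⁻²⁰) = 8.632 × 10⁻²³ kg·m/s.
λ = h/p = 7.68 × 10⁻¹² m = 7680 fm.

λ = 7680 fm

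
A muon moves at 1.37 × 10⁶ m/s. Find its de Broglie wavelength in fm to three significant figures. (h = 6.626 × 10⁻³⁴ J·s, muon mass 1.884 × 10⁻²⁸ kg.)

p = mv = 1.884 × 10⁻²⁸ × 1.37 × 10⁶ = 2.581 × 10⁻²² kg·m/s.
λ = h/p = 6.626 × 10⁻³⁴ / 2.581 × 10⁻²² = 2.57 × 10⁻¹² m = 2570 fm.

λ = 2570 fm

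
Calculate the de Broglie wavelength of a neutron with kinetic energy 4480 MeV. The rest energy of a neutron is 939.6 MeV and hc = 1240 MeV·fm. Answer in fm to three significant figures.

λ = 0.232 fm

Total energy E = KE + m₀c² = 4480 + 939.6 = 5419.6 MeV.
(pc)² = E² − (m₀c²)² = (5419.6)² − (939.6)² = 2.849 × 10⁷ MeV², so pc = 5338 MeV.
λ = hc/(pc) = 1240 MeV·fm / 5338 MeV = 0.232 fm.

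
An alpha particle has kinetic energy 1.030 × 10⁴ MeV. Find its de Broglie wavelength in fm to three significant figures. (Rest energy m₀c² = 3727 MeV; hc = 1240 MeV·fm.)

Total energy E = KE + m₀c² = 1.030 × 10⁴ + 3727 = 14027 MeV.
(pc)² = E² − (m₀c²)² = (14027)² − (3727)² = 1.829 × 10⁸ MeV², so pc = 1.352 × 10⁴ MeV.
λ = hc/(pc) = 1240 MeV·fm / 1.352 × 10⁴ MeV = 0.0917 fm.

λ = 0.0917 fm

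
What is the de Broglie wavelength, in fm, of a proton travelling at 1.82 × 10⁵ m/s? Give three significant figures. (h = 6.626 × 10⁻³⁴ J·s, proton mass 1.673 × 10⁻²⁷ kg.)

λ = 2180 fm

p = mv = 1.673 × 10⁻²⁷ × 1.82 × 10⁵ = 3.045 × 10⁻²² kg·m/s.
λ = h/p = 6.626 × 10⁻³⁴ / 3.045 × 10⁻²² = 2.18 × 10⁻¹² m = 2180 fm.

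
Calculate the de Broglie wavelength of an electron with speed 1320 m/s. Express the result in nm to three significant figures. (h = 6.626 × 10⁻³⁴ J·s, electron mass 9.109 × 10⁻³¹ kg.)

p = mv = 9.109 × 10⁻³¹ × 1320 = 1.202 × 10⁻²⁷ kg·m/s.
λ = h/p = 6.626 × 10⁻³⁴ / 1.202 × 10⁻²⁷ = 5.51 × 10⁻⁷ m = 551 nm.

λ = 551 nm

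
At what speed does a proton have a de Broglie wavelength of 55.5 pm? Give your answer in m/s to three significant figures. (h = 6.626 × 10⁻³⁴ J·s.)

v = 7140 m/s

p = h/λ = 6.626 × 10⁻³⁴ / 5.550 × 10⁻¹¹ = 1.194 × 10⁻²³ kg·m/s.
v = p/m = 1.194 × 10⁻²³ / 1.673 × 10⁻²⁷ = 7.14 × 10³ m/s = 7140 m/s.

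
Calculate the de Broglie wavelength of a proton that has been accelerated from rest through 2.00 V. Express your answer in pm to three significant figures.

KE = eV = 1.602 × 10⁻¹⁹ × 2.000 = 3.204 × 10⁻¹⁹ J.
p = √(2mKE) = √(2 × 1.673 × 10⁻²⁷ × 3.204 × 10⁻¹⁹) = 3.274 × 10⁻²³ kg·m/s.
λ = h/p = 6.626 × 10⁻³⁴ / 3.274 × 10⁻²³ = 2.02 × 10⁻¹¹ m = 20.2 pm.

λ = 20.2 pm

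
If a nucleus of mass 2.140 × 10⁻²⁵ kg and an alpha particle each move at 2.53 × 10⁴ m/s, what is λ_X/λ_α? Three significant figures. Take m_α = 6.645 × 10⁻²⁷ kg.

At fixed v, p = mv so λ = h/(mv) ∝ 1/m.
λ_X/λ_α = m_α/m_X = 6.645 × 10⁻²⁷/2.140 × 10⁻²⁵ = 0.0311.

λ_X/λ_α = 0.0311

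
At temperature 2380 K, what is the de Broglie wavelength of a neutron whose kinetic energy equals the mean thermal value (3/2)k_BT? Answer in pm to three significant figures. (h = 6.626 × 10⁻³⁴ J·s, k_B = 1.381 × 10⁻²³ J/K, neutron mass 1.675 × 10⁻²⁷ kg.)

λ = 51.6 pm

KE = (3/2)k_BT = 1.5 × 1.381 × 10⁻²³ × 2380 = 4.930 × 10⁻²⁰ J.
p = √(2mKE) = √(2 × 1.675 × 10⁻²⁷ × 4.930 × 10⁻²⁰) = 1.285 × 10⁻²³ kg·m/s.
λ = h/p = 5.16 × 10⁻¹¹ m = 51.6 pm.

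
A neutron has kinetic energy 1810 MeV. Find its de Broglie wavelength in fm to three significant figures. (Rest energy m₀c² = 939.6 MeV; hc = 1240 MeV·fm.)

λ = 0.480 fm

Total energy E = KE + m₀c² = 1810 + 939.6 = 2749.6 MeV.
(pc)² = E² − (m₀c²)² = (2749.6)² − (939.6)² = 6.677 × 10⁶ MeV², so pc = 2584 MeV.
λ = hc/(pc) = 1240 MeV·fm / 2584 MeV = 0.480 fm.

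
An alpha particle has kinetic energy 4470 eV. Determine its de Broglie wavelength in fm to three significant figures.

KE = 4470 eV = 7.161 × 10⁻¹⁶ J.
p = √(2mKE) = √(2 × 6.645 × 10⁻²⁷ × 7.161 × 10⁻¹⁶) = 3.085 × 10⁻²¹ kg·m/s.
λ = h/p = 6.626 × 10⁻³⁴ / 3.085 × 10⁻²¹ = 2.15 × 10⁻¹³ m = 215 fm.

λ = 215 fm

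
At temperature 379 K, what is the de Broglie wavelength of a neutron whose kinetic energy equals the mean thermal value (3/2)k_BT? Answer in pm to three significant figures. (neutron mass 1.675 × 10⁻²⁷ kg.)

λ = 129 pm

KE = (3/2)k_BT = 1.5 × 1.381 × 10⁻²³ × 379 = 7.851 × 10⁻²¹ J.
p = √(2mKE) = √(2 × 1.675 × 10⁻²⁷ × 7.851 × 10⁻²¹) = 5.128 × 10⁻²⁴ kg·m/s.
λ = h/p = 1.29 × 10⁻¹⁰ m = 129 pm.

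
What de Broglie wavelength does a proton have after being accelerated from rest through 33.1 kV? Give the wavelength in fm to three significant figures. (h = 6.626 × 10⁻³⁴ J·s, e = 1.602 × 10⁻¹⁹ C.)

λ = 157 fm

KE = eV = 1.602 × 10⁻¹⁹ × 3.310 × 10⁴ = 5.303 × 10⁻¹⁵ J.
p = √(2mKE) = √(2 × 1.673 × 10⁻²⁷ × 5.303 × 10⁻¹⁵) = 4.212 × 10⁻²¹ kg·m/s.
λ = h/p = 6.626 × 10⁻³⁴ / 4.212 × 10⁻²¹ = 1.57 × 10⁻¹³ m = 157 fm.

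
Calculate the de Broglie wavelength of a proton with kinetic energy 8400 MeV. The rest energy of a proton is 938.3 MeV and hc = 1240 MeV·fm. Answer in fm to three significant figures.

Total energy E = KE + m₀c² = 8400 + 938.3 = 9338.3 MeV.
(pc)² = E² − (m₀c²)² = (9338.3)² − (938.3)² = 8.632 × 10⁷ MeV², so pc = 9291 MeV.
λ = hc/(pc) = 1240 MeV·fm / 9291 MeV = 0.133 fm.

λ = 0.133 fm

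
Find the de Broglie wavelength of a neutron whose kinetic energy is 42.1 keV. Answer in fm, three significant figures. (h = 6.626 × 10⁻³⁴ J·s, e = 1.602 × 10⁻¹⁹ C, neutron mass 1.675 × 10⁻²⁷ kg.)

KE = 42.1 keV = 6.744 × 10⁻¹⁵ J.
p = √(2mKE) = √(2 × 1.675 × 10⁻²⁷ × 6.744 × 10⁻¹⁵) = 4.753 × 10⁻²¹ kg·m/s.
λ = h/p = 6.626 × 10⁻³⁴ / 4.753 × 10⁻²¹ = 1.39 × 10⁻¹³ m = 139 fm.

λ = 139 fm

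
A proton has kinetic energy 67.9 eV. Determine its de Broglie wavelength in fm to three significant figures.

λ = 3470 fm

KE = 67.9 eV = 1.088 × 10⁻¹⁷ J.
p = √(2mKE) = √(2 × 1.673 × 10⁻²⁷ × 1.088 × 10⁻¹⁷) = 1.908 × 10⁻²² kg·m/s.
λ = h/p = 6.626 × 10⁻³⁴ / 1.908 × 10⁻²² = 3.47 × 10⁻¹² m = 3470 fm.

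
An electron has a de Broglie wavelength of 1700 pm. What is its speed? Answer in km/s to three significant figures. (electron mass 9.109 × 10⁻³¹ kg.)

p = h/λ = 6.626 × 10⁻³⁴ / 1.700 × 10⁻⁹ = 3.898 × 10⁻²⁵ kg·m/s.
v = p/m = 3.898 × 10⁻²⁵ / 9.109 × 10⁻³¹ = 4.28 × 10⁵ m/s = 428 km/s.

v = 428 km/s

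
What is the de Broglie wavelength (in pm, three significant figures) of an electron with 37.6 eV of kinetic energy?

λ = 200 pm

KE = 37.6 eV = 6.024 × 10⁻¹⁸ J.
p = √(2mKE) = √(2 × 9.109 × 10⁻³¹ × 6.024 × 10⁻¹⁸) = 3.313 × 10⁻²⁴ kg·m/s.
λ = h/p = 6.626 × 10⁻³⁴ / 3.313 × 10⁻²⁴ = 2.00 × 10⁻¹⁰ m = 200 pm.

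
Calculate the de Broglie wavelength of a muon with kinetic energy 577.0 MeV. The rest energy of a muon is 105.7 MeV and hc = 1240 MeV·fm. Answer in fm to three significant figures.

Total energy E = KE + m₀c² = 577.0 + 105.7 = 682.7 MeV.
(pc)² = E² − (m₀c²)² = (682.7)² − (105.7)² = 4.549 × 10⁵ MeV², so pc = 674.5 MeV.
λ = hc/(pc) = 1240 MeV·fm / 674.5 MeV = 1.84 fm.

λ = 1.84 fm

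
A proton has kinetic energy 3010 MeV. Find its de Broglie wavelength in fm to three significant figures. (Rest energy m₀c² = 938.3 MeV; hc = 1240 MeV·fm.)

λ = 0.323 fm

Total energy E = KE + m₀c² = 3010 + 938.3 = 3948.3 MeV.
(pc)² = E² − (m₀c²)² = (3948.3)² − (938.3)² = 1.471 × 10⁷ MeV², so pc = 3835 MeV.
λ = hc/(pc) = 1240 MeV·fm / 3835 MeV = 0.323 fm.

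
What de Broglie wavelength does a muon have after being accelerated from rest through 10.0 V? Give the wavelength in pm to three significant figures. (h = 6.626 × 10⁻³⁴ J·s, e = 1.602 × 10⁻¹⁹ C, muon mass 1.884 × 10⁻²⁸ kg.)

λ = 27.0 pm

KE = eV = 1.602 × 10⁻¹⁹ × 10.00 = 1.602 × 10⁻¹⁸ J.
p = √(2mKE) = √(2 × 1.884 × 10⁻²⁸ × 1.602 × 10⁻¹⁸) = 2.457 × 10⁻²³ kg·m/s.
λ = h/p = 6.626 × 10⁻³⁴ / 2.457 × 10⁻²³ = 2.70 × 10⁻¹¹ m = 27.0 pm.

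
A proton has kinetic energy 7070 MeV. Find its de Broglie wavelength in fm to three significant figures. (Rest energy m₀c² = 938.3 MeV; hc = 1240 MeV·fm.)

Total energy E = KE + m₀c² = 7070 + 938.3 = 8008.3 MeV.
(pc)² = E² − (m₀c²)² = (8008.3)² − (938.3)² = 6.325 × 10⁷ MeV², so pc = 7953 MeV.
λ = hc/(pc) = 1240 MeV·fm / 7953 MeV = 0.156 fm.

λ = 0.156 fm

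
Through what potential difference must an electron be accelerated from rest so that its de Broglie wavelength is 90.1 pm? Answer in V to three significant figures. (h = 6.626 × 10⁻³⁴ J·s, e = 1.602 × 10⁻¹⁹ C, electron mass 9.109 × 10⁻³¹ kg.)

p = h/λ = 6.626 × 10⁻³⁴ / 9.010 × 10⁻¹¹ = 7.354 × 10⁻²⁴ kg·m/s.
KE = p²/(2m) = 2.969 × 10⁻¹⁷ J.
V = KE/e = 2.969 × 10⁻¹⁷ / (1.602 × 10⁻¹⁹) = 185 V.

V = 185 V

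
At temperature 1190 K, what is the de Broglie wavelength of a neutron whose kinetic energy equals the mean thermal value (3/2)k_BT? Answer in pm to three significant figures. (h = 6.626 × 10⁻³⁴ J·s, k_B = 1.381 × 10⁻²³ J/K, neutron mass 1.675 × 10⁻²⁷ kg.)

KE = (3/2)k_BT = 1.5 × 1.381 × 10⁻²³ × 1190 = 2.465 × 10⁻²⁰ J.
p = √(2mKE) = √(2 × 1.675 × 10⁻²⁷ × 2.465 × 10⁻²⁰) = 9.087 × 10⁻²⁴ kg·m/s.
λ = h/p = 7.29 × 10⁻¹¹ m = 72.9 pm.

λ = 72.9 pm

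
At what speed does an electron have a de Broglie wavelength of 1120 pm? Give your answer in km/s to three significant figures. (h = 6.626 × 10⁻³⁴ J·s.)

v = 649 km/s

p = h/λ = 6.626 × 10⁻³⁴ / 1.120 × 10⁻⁹ = 5.916 × 10⁻²⁵ kg·m/s.
v = p/m = 5.916 × 10⁻²⁵ / 9.109 × 10⁻³¹ = 6.49 × 10⁵ m/s = 649 km/s.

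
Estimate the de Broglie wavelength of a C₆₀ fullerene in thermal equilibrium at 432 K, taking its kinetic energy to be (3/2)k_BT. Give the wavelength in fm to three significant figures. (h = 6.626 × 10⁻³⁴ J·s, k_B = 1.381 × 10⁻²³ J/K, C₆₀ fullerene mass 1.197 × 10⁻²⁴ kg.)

λ = 4530 fm

KE = (3/2)k_BT = 1.5 × 1.381 × 10⁻²³ × 432 = 8.949 × 10⁻²¹ J.
p = √(2mKE) = √(2 × 1.197 × 10⁻²⁴ × 8.949 × 10⁻²¹) = 1.464 × 10⁻²² kg·m/s.
λ = h/p = 4.53 × 10⁻¹² m = 4530 fm.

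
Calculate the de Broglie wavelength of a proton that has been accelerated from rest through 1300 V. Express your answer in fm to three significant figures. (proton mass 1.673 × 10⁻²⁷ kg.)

KE = eV = 1.602 × 10⁻¹⁹ × 1300 = 2.083 × 10⁻¹⁶ J.
p = √(2mKE) = √(2 × 1.673 × 10⁻²⁷ × 2.083 × 10⁻¹⁶) = 8.348 × 10⁻²² kg·m/s.
λ = h/p = 6.626 × 10⁻³⁴ / 8.348 × 10⁻²² = 7.94 × 10⁻¹³ m = 794 fm.

λ = 794 fm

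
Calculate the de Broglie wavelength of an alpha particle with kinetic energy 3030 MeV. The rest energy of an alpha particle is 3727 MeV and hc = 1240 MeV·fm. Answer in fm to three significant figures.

Total energy E = KE + m₀c² = 3030 + 3727 = 6757 MeV.
(pc)² = E² − (m₀c²)² = (6757)² − (3727)² = 3.177 × 10⁷ MeV², so pc = 5636 MeV.
λ = hc/(pc) = 1240 MeV·fm / 5636 MeV = 0.220 fm.

λ = 0.220 fm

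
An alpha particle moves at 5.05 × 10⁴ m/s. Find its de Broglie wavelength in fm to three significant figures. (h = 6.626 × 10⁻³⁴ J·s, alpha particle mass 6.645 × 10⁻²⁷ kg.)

λ = 1970 fm

p = mv = 6.645 × 10⁻²⁷ × 5.05 × 10⁴ = 3.356 × 10⁻²² kg·m/s.
λ = h/p = 6.626 × 10⁻³⁴ / 3.356 × 10⁻²² = 1.97 × 10⁻¹² m = 1970 fm.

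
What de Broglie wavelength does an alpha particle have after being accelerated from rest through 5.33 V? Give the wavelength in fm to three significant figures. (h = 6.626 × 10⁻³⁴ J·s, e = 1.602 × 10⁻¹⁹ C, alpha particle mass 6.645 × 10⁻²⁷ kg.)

λ = 4400 fm

KE = 2eV = 2 × 1.602 × 10⁻¹⁹ × 5.330 = 1.708 × 10⁻¹⁸ J.
p = √(2mKE) = √(2 × 6.645 × 10⁻²⁷ × 1.708 × 10⁻¹⁸) = 1.507 × 10⁻²² kg·m/s.
λ = h/p = 6.626 × 10⁻³⁴ / 1.507 × 10⁻²² = 4.40 × 10⁻¹² m = 4400 fm.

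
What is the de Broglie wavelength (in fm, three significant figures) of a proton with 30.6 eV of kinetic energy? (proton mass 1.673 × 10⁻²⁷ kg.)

λ = 5170 fm

KE = 30.6 eV = 4.902 × 10⁻¹⁸ J.
p = √(2mKE) = √(2 × 1.673 × 10⁻²⁷ × 4.902 × 10⁻¹⁸) = 1.281 × 10⁻²² kg·m/s.
λ = h/p = 6.626 × 10⁻³⁴ / 1.281 × 10⁻²² = 5.17 × 10⁻¹² m = 5170 fm.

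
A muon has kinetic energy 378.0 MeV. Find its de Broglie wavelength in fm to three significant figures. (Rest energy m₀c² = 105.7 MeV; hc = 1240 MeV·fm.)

Total energy E = KE + m₀c² = 378.0 + 105.7 = 483.7 MeV.
(pc)² = E² − (m₀c²)² = (483.7)² − (105.7)² = 2.228 × 10⁵ MeV², so pc = 472.0 MeV.
λ = hc/(pc) = 1240 MeV·fm / 472.0 MeV = 2.63 fm.

λ = 2.63 fm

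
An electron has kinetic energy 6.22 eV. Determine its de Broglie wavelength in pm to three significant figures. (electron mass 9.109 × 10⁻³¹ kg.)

KE = 6.22 eV = 9.964 × 10⁻¹⁹ J.
p = √(2mKE) = √(2 × 9.109 × 10⁻³¹ × 9.964 × 10⁻¹⁹) = 1.347 × 10⁻²⁴ kg·m/s.
λ = h/p = 6.626 × 10⁻³⁴ / 1.347 × 10⁻²⁴ = 4.92 × 10⁻¹⁰ m = 492 pm.

λ = 492 pm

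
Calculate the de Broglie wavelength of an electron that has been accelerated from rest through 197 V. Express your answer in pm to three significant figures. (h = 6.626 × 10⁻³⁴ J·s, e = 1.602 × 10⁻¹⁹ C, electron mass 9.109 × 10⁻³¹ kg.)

KE = eV = 1.602 × 10⁻¹⁹ × 197.0 = 3.156 × 10⁻¹⁷ J.
p = √(2mKE) = √(2 × 9.109 × 10⁻³¹ × 3.156 × 10⁻¹⁷) = 7.583 × 10⁻²⁴ kg·m/s.
λ = h/p = 6.626 × 10⁻³⁴ / 7.583 × 10⁻²⁴ = 8.74 × 10⁻¹¹ m = 87.4 pm.

λ = 87.4 pm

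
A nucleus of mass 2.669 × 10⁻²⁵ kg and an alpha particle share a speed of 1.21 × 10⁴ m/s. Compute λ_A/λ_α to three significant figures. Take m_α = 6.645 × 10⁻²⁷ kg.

At fixed v, p = mv so λ = h/(mv) ∝ 1/m.
λ_A/λ_α = m_α/m_A = 6.645 × 10⁻²⁷/2.669 × 10⁻²⁵ = 0.0249.

λ_A/λ_α = 0.0249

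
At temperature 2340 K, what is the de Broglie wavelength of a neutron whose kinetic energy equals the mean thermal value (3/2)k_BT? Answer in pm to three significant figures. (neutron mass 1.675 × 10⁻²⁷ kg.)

KE = (3/2)k_BT = 1.5 × 1.381 × 10⁻²³ × 2340 = 4.847 × 10⁻²⁰ J.
p = √(2mKE) = √(2 × 1.675 × 10⁻²⁷ × 4.847 × 10⁻²⁰) = 1.274 × 10⁻²³ kg·m/s.
λ = h/p = 5.20 × 10⁻¹¹ m = 52.0 pm.

λ = 52.0 pm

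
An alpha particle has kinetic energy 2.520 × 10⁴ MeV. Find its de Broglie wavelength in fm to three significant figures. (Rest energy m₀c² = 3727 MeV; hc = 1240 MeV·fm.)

Total energy E = KE + m₀c² = 2.520 × 10⁴ + 3727 = 28927 MeV.
(pc)² = E² − (m₀c²)² = (28927)² − (3727)² = 8.229 × 10⁸ MeV², so pc = 2.869 × 10⁴ MeV.
λ = hc/(pc) = 1240 MeV·fm / 2.869 × 10⁴ MeV = 0.0432 fm.

λ = 0.0432 fm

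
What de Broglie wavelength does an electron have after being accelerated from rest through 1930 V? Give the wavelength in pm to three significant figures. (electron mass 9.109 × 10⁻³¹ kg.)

λ = 27.9 pm

KE = eV = 1.602 × 10⁻¹⁹ × 1930 = 3.092 × 10⁻¹⁶ J.
p = √(2mKE) = √(2 × 9.109 × 10⁻³¹ × 3.092 × 10⁻¹⁶) = 2.373 × 10⁻²³ kg·m/s.
λ = h/p = 6.626 × 10⁻³⁴ / 2.373 × 10⁻²³ = 2.79 × 10⁻¹¹ m = 27.9 pm.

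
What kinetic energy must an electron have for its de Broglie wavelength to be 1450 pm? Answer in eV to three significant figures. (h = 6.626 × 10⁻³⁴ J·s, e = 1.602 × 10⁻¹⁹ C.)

p = h/λ = 6.626 × 10⁻³⁴ / 1.450 × 10⁻⁹ = 4.570 × 10⁻²⁵ kg·m/s.
KE = p²/(2m) = (4.570 × 10⁻²⁵)² / (2 × 9.109 × 10⁻³¹) = 1.146 × 10⁻¹⁹ J = 0.715 eV.

KE = 0.715 eV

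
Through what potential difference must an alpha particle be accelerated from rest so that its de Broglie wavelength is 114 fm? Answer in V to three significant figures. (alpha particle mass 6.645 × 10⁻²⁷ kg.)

V = 7930 V

p = h/λ = 6.626 × 10⁻³⁴ / 1.140 × 10⁻¹³ = 5.812 × 10⁻²¹ kg·m/s.
KE = p²/(2m) = 2.542 × 10⁻¹⁵ J.
V = KE/2e = 2.542 × 10⁻¹⁵ / (2 × 1.602 × 10⁻¹⁹) = 7930 V.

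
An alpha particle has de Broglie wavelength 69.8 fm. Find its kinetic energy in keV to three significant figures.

p = h/λ = 6.626 × 10⁻³⁴ / 6.980 × 10⁻¹⁴ = 9.493 × 10⁻²¹ kg·m/s.
KE = p²/(2m) = (9.493 × 10⁻²¹)² / (2 × 6.645 × 10⁻²⁷) = 6.781 × 10⁻¹⁵ J = 42.3 keV.

KE = 42.3 keV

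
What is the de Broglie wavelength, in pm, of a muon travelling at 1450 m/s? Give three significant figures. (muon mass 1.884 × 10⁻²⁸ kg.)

λ = 2430 pm

p = mv = 1.884 × 10⁻²⁸ × 1450 = 2.732 × 10⁻²⁵ kg·m/s.
λ = h/p = 6.626 × 10⁻³⁴ / 2.732 × 10⁻²⁵ = 2.43 × 10⁻⁹ m = 2430 pm.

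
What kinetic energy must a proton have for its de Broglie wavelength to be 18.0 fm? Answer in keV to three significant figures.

p = h/λ = 6.626 × 10⁻³⁴ / 1.800 × 10⁻¹⁴ = 3.681 × 10⁻²⁰ kg·m/s.
KE = p²/(2m) = (3.681 × 10⁻²⁰)² / (2 × 1.673 × 10⁻²⁷) = 4.050 × 10⁻¹³ J = 2530 keV.

KE = 2530 keV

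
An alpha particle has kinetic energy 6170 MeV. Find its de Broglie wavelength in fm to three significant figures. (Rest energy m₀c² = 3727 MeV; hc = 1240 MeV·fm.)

Total energy E = KE + m₀c² = 6170 + 3727 = 9897 MeV.
(pc)² = E² − (m₀c²)² = (9897)² − (3727)² = 8.406 × 10⁷ MeV², so pc = 9168 MeV.
λ = hc/(pc) = 1240 MeV·fm / 9168 MeV = 0.135 fm.

λ = 0.135 fm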